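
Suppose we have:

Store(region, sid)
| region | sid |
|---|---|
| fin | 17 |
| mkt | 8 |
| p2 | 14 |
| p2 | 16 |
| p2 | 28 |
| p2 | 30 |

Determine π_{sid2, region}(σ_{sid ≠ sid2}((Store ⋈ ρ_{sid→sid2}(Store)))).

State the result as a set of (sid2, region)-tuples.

{(14, p2), (16, p2), (28, p2), (30, p2)}

ρ[sid→sid2]: schema becomes (region, sid2); tuples unchanged.
Store ⋈ ρ_{sid→sid2}(Store) (natural join on region): {(fin, 17, 17), (mkt, 8, 8), (p2, 14, 14), (p2, 14, 16), (p2, 14, 28), (p2, 14, 30), (p2, 16, 14), (p2, 16, 16), (p2, 16, 28), (p2, 16, 30), (p2, 28, 14), (p2, 28, 16), (p2, 28, 28), (p2, 28, 30), (p2, 30, 14), (p2, 30, 16), (p2, 30, 28), (p2, 30, 30)}
Selection sid ≠ sid2: {(p2, 14, 16), (p2, 14, 28), (p2, 14, 30), (p2, 16, 14), (p2, 16, 28), (p2, 16, 30), (p2, 28, 14), (p2, 28, 16), (p2, 28, 30), (p2, 30, 14), (p2, 30, 16), (p2, 30, 28)}
π_{sid2, region} gives {(14, p2), (16, p2), (28, p2), (30, p2)} (8 duplicate(s) eliminated).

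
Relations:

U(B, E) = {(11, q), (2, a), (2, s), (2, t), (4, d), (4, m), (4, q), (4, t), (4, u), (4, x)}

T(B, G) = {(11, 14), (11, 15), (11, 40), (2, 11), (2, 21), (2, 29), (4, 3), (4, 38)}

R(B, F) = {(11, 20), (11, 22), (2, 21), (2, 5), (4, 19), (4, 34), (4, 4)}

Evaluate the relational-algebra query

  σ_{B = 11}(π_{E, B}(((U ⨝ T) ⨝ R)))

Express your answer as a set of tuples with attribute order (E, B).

Natural join on B: {(11, q, 14), (11, q, 15), (11, q, 40), (2, a, 11), (2, a, 21), (2, a, 29), (2, s, 11), (2, s, 21), (2, s, 29), (2, t, 11), (2, t, 21), (2, t, 29), (4, d, 3), (4, d, 38), (4, m, 3), (4, m, 38), (4, q, 3), (4, q, 38), (4, t, 3), (4, t, 38), (4, u, 3), (4, u, 38), (4, x, 3), (4, x, 38)}
Natural join on B: {(11, q, 14, 20), (11, q, 14, 22), (11, q, 15, 20), (11, q, 15, 22), (11, q, 40, 20), (11, q, 40, 22), (2, a, 11, 21), (2, a, 11, 5), (2, a, 21, 21), (2, a, 21, 5), (2, a, 29, 21), (2, a, 29, 5), (2, s, 11, 21), (2, s, 11, 5), (2, s, 21, 21), (2, s, 21, 5), (2, s, 29, 21), (2, s, 29, 5), (2, t, 11, 21), (2, t, 11, 5), (2, t, 21, 21), (2, t, 21, 5), (2, t, 29, 21), (2, t, 29, 5), (4, d, 3, 19), (4, d, 3, 34), (4, d, 3, 4), (4, d, 38, 19), (4, d, 38, 34), (4, d, 38, 4), (4, m, 3, 19), (4, m, 3, 34), (4, m, 3, 4), (4, m, 38, 19), (4, m, 38, 34), (4, m, 38, 4), (4, q, 3, 19), (4, q, 3, 34), (4, q, 3, 4), (4, q, 38, 19), (4, q, 38, 34), (4, q, 38, 4), (4, t, 3, 19), (4, t, 3, 34), (4, t, 3, 4), (4, t, 38, 19), (4, t, 38, 34), (4, t, 38, 4), (4, u, 3, 19), (4, u, 3, 34), (4, u, 3, 4), (4, u, 38, 19), (4, u, 38, 34), (4, u, 38, 4), (4, x, 3, 19), (4, x, 3, 34), (4, x, 3, 4), (4, x, 38, 19), (4, x, 38, 34), (4, x, 38, 4)}
π[E, B]: project onto (E, B) (50 duplicate(s) eliminated) → {(a, 2), (d, 4), (m, 4), (q, 11), (q, 4), (s, 2), (t, 2), (t, 4), (u, 4), (x, 4)}
Selection B = 11: {(q, 11)}

{(q, 11)}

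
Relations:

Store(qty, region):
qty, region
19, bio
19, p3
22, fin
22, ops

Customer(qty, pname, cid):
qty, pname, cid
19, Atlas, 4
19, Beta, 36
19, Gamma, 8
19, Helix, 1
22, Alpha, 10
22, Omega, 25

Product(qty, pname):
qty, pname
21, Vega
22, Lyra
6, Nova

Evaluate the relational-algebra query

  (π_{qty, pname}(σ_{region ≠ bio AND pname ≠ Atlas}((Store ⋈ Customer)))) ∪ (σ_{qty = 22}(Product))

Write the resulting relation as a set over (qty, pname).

Joining Store and Customer on qty yields {(19, bio, Atlas, 4), (19, bio, Beta, 36), (19, bio, Gamma, 8), (19, bio, Helix, 1), (19, p3, Atlas, 4), (19, p3, Beta, 36), (19, p3, Gamma, 8), (19, p3, Helix, 1), (22, fin, Alpha, 10), (22, fin, Omega, 25), (22, ops, Alpha, 10), (22, ops, Omega, 25)}.
Selection region ≠ bio AND pname ≠ Atlas: {(19, p3, Beta, 36), (19, p3, Gamma, 8), (19, p3, Helix, 1), (22, fin, Alpha, 10), (22, fin, Omega, 25), (22, ops, Alpha, 10), (22, ops, Omega, 25)}
Keep only column(s) qty, pname (2 duplicate(s) eliminated): {(19, Beta), (19, Gamma), (19, Helix), (22, Alpha), (22, Omega)}
Selection qty = 22: {(22, Lyra)}
Taking the union: {(19, Beta), (19, Gamma), (19, Helix), (22, Alpha), (22, Lyra), (22, Omega)}

{(19, Beta), (19, Gamma), (19, Helix), (22, Alpha), (22, Lyra), (22, Omega)}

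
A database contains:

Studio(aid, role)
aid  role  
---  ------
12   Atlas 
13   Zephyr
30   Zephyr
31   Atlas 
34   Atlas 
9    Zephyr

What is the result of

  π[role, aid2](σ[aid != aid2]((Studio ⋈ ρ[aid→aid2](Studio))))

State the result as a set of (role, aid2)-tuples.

ρ[aid→aid2]: schema becomes (aid2, role); tuples unchanged.
Joining Studio and ρ[aid→aid2](Studio) on role yields {(12, Atlas, 12), (12, Atlas, 31), (12, Atlas, 34), (13, Zephyr, 13), (13, Zephyr, 30), (13, Zephyr, 9), (30, Zephyr, 13), (30, Zephyr, 30), (30, Zephyr, 9), (31, Atlas, 12), (31, Atlas, 31), (31, Atlas, 34), (34, Atlas, 12), (34, Atlas, 31), (34, Atlas, 34), (9, Zephyr, 13), (9, Zephyr, 30), (9, Zephyr, 9)}.
σ[aid != aid2]: keep tuples satisfying aid != aid2 → {(12, Atlas, 31), (12, Atlas, 34), (13, Zephyr, 30), (13, Zephyr, 9), (30, Zephyr, 13), (30, Zephyr, 9), (31, Atlas, 12), (31, Atlas, 34), (34, Atlas, 12), (34, Atlas, 31), (9, Zephyr, 13), (9, Zephyr, 30)}
Keep only column(s) role, aid2 (6 duplicate(s) eliminated): {(Atlas, 12), (Atlas, 31), (Atlas, 34), (Zephyr, 13), (Zephyr, 30), (Zephyr, 9)}

{(Atlas, 12), (Atlas, 31), (Atlas, 34), (Zephyr, 13), (Zephyr, 30), (Zephyr, 9)}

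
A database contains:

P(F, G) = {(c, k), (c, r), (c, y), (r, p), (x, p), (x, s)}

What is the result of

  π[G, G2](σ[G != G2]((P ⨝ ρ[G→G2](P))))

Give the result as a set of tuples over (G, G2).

{(k, r), (k, y), (p, s), (r, k), (r, y), (s, p), (y, k), (y, r)}

ρ[G→G2]: schema becomes (F, G2); tuples unchanged.
Natural join on F: {(c, k, k), (c, k, r), (c, k, y), (c, r, k), (c, r, r), (c, r, y), (c, y, k), (c, y, r), (c, y, y), (r, p, p), (x, p, p), (x, p, s), (x, s, p), (x, s, s)}
Filtering on G != G2 leaves {(c, k, r), (c, k, y), (c, r, k), (c, r, y), (c, y, k), (c, y, r), (x, p, s), (x, s, p)}.
Keep only column(s) G, G2: {(k, r), (k, y), (p, s), (r, k), (r, y), (s, p), (y, k), (y, r)}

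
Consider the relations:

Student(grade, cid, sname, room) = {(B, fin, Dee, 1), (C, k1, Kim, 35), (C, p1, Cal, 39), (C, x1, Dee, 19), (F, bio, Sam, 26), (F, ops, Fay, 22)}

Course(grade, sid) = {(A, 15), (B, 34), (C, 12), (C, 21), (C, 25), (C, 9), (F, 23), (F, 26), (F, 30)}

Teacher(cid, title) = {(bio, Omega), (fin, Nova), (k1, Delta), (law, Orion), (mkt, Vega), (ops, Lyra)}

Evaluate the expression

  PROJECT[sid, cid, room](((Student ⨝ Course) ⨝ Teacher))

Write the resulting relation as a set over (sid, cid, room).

{(12, k1, 35), (21, k1, 35), (23, bio, 26), (23, ops, 22), (25, k1, 35), (26, bio, 26), (26, ops, 22), (30, bio, 26), (30, ops, 22), (34, fin, 1), (9, k1, 35)}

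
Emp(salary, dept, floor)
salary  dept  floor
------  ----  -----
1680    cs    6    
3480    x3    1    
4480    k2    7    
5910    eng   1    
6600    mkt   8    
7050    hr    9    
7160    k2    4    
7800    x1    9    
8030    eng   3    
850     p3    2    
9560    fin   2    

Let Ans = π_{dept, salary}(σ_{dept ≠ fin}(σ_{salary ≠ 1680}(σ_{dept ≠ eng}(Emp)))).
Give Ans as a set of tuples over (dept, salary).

Filtering on dept ≠ eng leaves {(1680, cs, 6), (3480, x3, 1), (4480, k2, 7), (6600, mkt, 8), (7050, hr, 9), (7160, k2, 4), (7800, x1, 9), (850, p3, 2), (9560, fin, 2)}.
Filtering on salary ≠ 1680 leaves {(3480, x3, 1), (4480, k2, 7), (6600, mkt, 8), (7050, hr, 9), (7160, k2, 4), (7800, x1, 9), (850, p3, 2), (9560, fin, 2)}.
Filtering on dept ≠ fin leaves {(3480, x3, 1), (4480, k2, 7), (6600, mkt, 8), (7050, hr, 9), (7160, k2, 4), (7800, x1, 9), (850, p3, 2)}.
Keep only column(s) dept, salary: {(hr, 7050), (k2, 4480), (k2, 7160), (mkt, 6600), (p3, 850), (x1, 7800), (x3, 3480)}

{(hr, 7050), (k2, 4480), (k2, 7160), (mkt, 6600), (p3, 850), (x1, 7800), (x3, 3480)}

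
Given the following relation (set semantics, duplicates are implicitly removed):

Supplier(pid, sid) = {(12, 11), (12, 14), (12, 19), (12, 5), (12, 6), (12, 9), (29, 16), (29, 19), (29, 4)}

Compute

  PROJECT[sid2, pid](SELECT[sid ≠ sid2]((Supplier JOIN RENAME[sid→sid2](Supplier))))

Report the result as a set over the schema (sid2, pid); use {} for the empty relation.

{(11, 12), (14, 12), (16, 29), (19, 12), (19, 29), (4, 29), (5, 12), (6, 12), (9, 12)}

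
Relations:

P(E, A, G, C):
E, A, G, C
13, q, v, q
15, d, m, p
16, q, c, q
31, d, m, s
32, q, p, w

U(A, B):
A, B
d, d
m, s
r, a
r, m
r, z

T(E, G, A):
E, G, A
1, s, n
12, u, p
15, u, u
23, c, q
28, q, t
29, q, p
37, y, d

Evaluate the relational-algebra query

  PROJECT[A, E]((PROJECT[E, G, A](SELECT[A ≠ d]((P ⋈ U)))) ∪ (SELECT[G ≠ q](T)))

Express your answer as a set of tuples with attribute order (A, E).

Joining P and U on A yields {(15, d, m, p, d), (31, d, m, s, d)}.
Filtering on A ≠ d leaves {}.
π[E, G, A]: project onto (E, G, A) → {}
Filtering on G ≠ q leaves {(1, s, n), (12, u, p), (15, u, u), (23, c, q), (37, y, d)}.
Taking the union: {(1, s, n), (12, u, p), (15, u, u), (23, c, q), (37, y, d)}
π[A, E]: project onto (A, E) → {(d, 37), (n, 1), (p, 12), (q, 23), (u, 15)}

{(d, 37), (n, 1), (p, 12), (q, 23), (u, 15)}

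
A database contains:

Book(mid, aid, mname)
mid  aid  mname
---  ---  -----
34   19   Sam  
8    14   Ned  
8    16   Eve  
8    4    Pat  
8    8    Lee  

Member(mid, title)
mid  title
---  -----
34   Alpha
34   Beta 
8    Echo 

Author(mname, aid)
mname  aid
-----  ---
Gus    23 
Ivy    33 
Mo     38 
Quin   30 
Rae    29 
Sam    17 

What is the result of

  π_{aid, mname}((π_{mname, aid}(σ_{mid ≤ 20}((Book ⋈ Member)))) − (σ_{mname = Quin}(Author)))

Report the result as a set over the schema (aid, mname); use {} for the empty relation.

{(14, Ned), (16, Eve), (4, Pat), (8, Lee)}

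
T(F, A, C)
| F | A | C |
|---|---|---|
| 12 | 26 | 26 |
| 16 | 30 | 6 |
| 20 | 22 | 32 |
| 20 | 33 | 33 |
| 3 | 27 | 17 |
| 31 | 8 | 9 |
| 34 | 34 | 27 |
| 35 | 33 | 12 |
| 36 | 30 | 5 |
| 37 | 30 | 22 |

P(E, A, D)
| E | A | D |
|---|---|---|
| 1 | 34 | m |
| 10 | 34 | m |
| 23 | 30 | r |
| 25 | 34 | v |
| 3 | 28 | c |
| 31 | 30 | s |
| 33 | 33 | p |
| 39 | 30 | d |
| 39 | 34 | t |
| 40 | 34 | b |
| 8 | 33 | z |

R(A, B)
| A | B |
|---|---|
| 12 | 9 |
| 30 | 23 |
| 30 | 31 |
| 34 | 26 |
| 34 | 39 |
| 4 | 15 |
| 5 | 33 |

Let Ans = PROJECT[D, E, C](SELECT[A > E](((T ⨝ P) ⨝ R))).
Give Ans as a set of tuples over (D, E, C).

{(m, 1, 27), (m, 10, 27), (r, 23, 22), (r, 23, 5), (r, 23, 6), (v, 25, 27)}

Natural join on A: {(16, 30, 6, 23, r), (16, 30, 6, 31, s), (16, 30, 6, 39, d), (20, 33, 33, 33, p), (20, 33, 33, 8, z), (34, 34, 27, 1, m), (34, 34, 27, 10, m), (34, 34, 27, 25, v), (34, 34, 27, 39, t), (34, 34, 27, 40, b), (35, 33, 12, 33, p), (35, 33, 12, 8, z), (36, 30, 5, 23, r), (36, 30, 5, 31, s), (36, 30, 5, 39, d), (37, 30, 22, 23, r), (37, 30, 22, 31, s), (37, 30, 22, 39, d)}
Natural join on A: {(16, 30, 6, 23, r, 23), (16, 30, 6, 23, r, 31), (16, 30, 6, 31, s, 23), (16, 30, 6, 31, s, 31), (16, 30, 6, 39, d, 23), (16, 30, 6, 39, d, 31), (34, 34, 27, 1, m, 26), (34, 34, 27, 1, m, 39), (34, 34, 27, 10, m, 26), (34, 34, 27, 10, m, 39), (34, 34, 27, 25, v, 26), (34, 34, 27, 25, v, 39), (34, 34, 27, 39, t, 26), (34, 34, 27, 39, t, 39), (34, 34, 27, 40, b, 26), (34, 34, 27, 40, b, 39), (36, 30, 5, 23, r, 23), (36, 30, 5, 23, r, 31), (36, 30, 5, 31, s, 23), (36, 30, 5, 31, s, 31), (36, 30, 5, 39, d, 23), (36, 30, 5, 39, d, 31), (37, 30, 22, 23, r, 23), (37, 30, 22, 23, r, 31), (37, 30, 22, 31, s, 23), (37, 30, 22, 31, s, 31), (37, 30, 22, 39, d, 23), (37, 30, 22, 39, d, 31)}
σ[A > E]: keep tuples satisfying A > E → {(16, 30, 6, 23, r, 23), (16, 30, 6, 23, r, 31), (34, 34, 27, 1, m, 26), (34, 34, 27, 1, m, 39), (34, 34, 27, 10, m, 26), (34, 34, 27, 10, m, 39), (34, 34, 27, 25, v, 26), (34, 34, 27, 25, v, 39), (36, 30, 5, 23, r, 23), (36, 30, 5, 23, r, 31), (37, 30, 22, 23, r, 23), (37, 30, 22, 23, r, 31)}
π_{D, E, C} gives {(m, 1, 27), (m, 10, 27), (r, 23, 22), (r, 23, 5), (r, 23, 6), (v, 25, 27)} (6 duplicate(s) eliminated).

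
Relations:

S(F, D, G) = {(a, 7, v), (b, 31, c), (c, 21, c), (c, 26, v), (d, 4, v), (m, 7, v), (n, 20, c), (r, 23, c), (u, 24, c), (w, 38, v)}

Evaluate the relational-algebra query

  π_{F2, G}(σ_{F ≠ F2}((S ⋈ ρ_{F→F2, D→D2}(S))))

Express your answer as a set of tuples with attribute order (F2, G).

{(a, v), (b, c), (c, c), (c, v), (d, v), (m, v), (n, c), (r, c), (u, c), (w, v)}

ρ[F→F2, D→D2]: schema becomes (F2, D2, G); tuples unchanged.
Natural join on G: {(a, 7, v, a, 7), (a, 7, v, c, 26), (a, 7, v, d, 4), (a, 7, v, m, 7), (a, 7, v, w, 38), (b, 31, c, b, 31), (b, 31, c, c, 21), (b, 31, c, n, 20), (b, 31, c, r, 23), (b, 31, c, u, 24), (c, 21, c, b, 31), (c, 21, c, c, 21), (c, 21, c, n, 20), (c, 21, c, r, 23), (c, 21, c, u, 24), (c, 26, v, a, 7), (c, 26, v, c, 26), (c, 26, v, d, 4), (c, 26, v, m, 7), (c, 26, v, w, 38), (d, 4, v, a, 7), (d, 4, v, c, 26), (d, 4, v, d, 4), (d, 4, v, m, 7), (d, 4, v, w, 38), (m, 7, v, a, 7), (m, 7, v, c, 26), (m, 7, v, d, 4), (m, 7, v, m, 7), (m, 7, v, w, 38), (n, 20, c, b, 31), (n, 20, c, c, 21), (n, 20, c, n, 20), (n, 20, c, r, 23), (n, 20, c, u, 24), (r, 23, c, b, 31), (r, 23, c, c, 21), (r, 23, c, n, 20), (r, 23, c, r, 23), (r, 23, c, u, 24), (u, 24, c, b, 31), (u, 24, c, c, 21), (u, 24, c, n, 20), (u, 24, c, r, 23), (u, 24, c, u, 24), (w, 38, v, a, 7), (w, 38, v, c, 26), (w, 38, v, d, 4), (w, 38, v, m, 7), (w, 38, v, w, 38)}
Apply σ_{F ≠ F2}; surviving tuples: {(a, 7, v, c, 26), (a, 7, v, d, 4), (a, 7, v, m, 7), (a, 7, v, w, 38), (b, 31, c, c, 21), (b, 31, c, n, 20), (b, 31, c, r, 23), (b, 31, c, u, 24), (c, 21, c, b, 31), (c, 21, c, n, 20), (c, 21, c, r, 23), (c, 21, c, u, 24), (c, 26, v, a, 7), (c, 26, v, d, 4), (c, 26, v, m, 7), (c, 26, v, w, 38), (d, 4, v, a, 7), (d, 4, v, c, 26), (d, 4, v, m, 7), (d, 4, v, w, 38), (m, 7, v, a, 7), (m, 7, v, c, 26), (m, 7, v, d, 4), (m, 7, v, w, 38), (n, 20, c, b, 31), (n, 20, c, c, 21), (n, 20, c, r, 23), (n, 20, c, u, 24), (r, 23, c, b, 31), (r, 23, c, c, 21), (r, 23, c, n, 20), (r, 23, c, u, 24), (u, 24, c, b, 31), (u, 24, c, c, 21), (u, 24, c, n, 20), (u, 24, c, r, 23), (w, 38, v, a, 7), (w, 38, v, c, 26), (w, 38, v, d, 4), (w, 38, v, m, 7)}
π[F2, G]: project onto (F2, G) (30 duplicate(s) eliminated) → {(a, v), (b, c), (c, c), (c, v), (d, v), (m, v), (n, c), (r, c), (u, c), (w, v)}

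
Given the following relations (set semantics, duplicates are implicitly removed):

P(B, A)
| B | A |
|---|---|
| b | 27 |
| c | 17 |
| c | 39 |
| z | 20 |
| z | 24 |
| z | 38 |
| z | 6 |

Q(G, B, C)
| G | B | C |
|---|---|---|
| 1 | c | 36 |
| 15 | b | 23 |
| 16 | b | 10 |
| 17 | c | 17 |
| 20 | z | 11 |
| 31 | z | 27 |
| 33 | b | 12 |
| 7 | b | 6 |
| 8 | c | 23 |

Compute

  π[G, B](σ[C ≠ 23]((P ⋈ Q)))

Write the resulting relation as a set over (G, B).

Joining P and Q on B yields {(b, 27, 15, 23), (b, 27, 16, 10), (b, 27, 33, 12), (b, 27, 7, 6), (c, 17, 1, 36), (c, 17, 17, 17), (c, 17, 8, 23), (c, 39, 1, 36), (c, 39, 17, 17), (c, 39, 8, 23), (z, 20, 20, 11), (z, 20, 31, 27), (z, 24, 20, 11), (z, 24, 31, 27), (z, 38, 20, 11), (z, 38, 31, 27), (z, 6, 20, 11), (z, 6, 31, 27)}.
Filtering on C ≠ 23 leaves {(b, 27, 16, 10), (b, 27, 33, 12), (b, 27, 7, 6), (c, 17, 1, 36), (c, 17, 17, 17), (c, 39, 1, 36), (c, 39, 17, 17), (z, 20, 20, 11), (z, 20, 31, 27), (z, 24, 20, 11), (z, 24, 31, 27), (z, 38, 20, 11), (z, 38, 31, 27), (z, 6, 20, 11), (z, 6, 31, 27)}.
π_{G, B} gives {(1, c), (16, b), (17, c), (20, z), (31, z), (33, b), (7, b)} (8 duplicate(s) eliminated).

{(1, c), (16, b), (17, c), (20, z), (31, z), (33, b), (7, b)}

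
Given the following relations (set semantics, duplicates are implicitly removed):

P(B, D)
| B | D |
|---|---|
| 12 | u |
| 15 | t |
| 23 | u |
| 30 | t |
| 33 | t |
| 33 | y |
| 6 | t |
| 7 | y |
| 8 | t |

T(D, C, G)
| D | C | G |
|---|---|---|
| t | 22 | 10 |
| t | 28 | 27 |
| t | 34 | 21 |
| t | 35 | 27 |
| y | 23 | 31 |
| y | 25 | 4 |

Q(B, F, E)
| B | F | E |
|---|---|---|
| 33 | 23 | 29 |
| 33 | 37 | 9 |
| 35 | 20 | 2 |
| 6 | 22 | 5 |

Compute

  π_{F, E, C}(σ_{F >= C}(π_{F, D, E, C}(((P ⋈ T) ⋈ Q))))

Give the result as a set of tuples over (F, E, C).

{(22, 5, 22), (23, 29, 22), (23, 29, 23), (37, 9, 22), (37, 9, 23), (37, 9, 25), (37, 9, 28), (37, 9, 34), (37, 9, 35)}

Natural join on D: {(15, t, 22, 10), (15, t, 28, 27), (15, t, 34, 21), (15, t, 35, 27), (30, t, 22, 10), (30, t, 28, 27), (30, t, 34, 21), (30, t, 35, 27), (33, t, 22, 10), (33, t, 28, 27), (33, t, 34, 21), (33, t, 35, 27), (33, y, 23, 31), (33, y, 25, 4), (6, t, 22, 10), (6, t, 28, 27), (6, t, 34, 21), (6, t, 35, 27), (7, y, 23, 31), (7, y, 25, 4), (8, t, 22, 10), (8, t, 28, 27), (8, t, 34, 21), (8, t, 35, 27)}
Natural join on B: {(33, t, 22, 10, 23, 29), (33, t, 22, 10, 37, 9), (33, t, 28, 27, 23, 29), (33, t, 28, 27, 37, 9), (33, t, 34, 21, 23, 29), (33, t, 34, 21, 37, 9), (33, t, 35, 27, 23, 29), (33, t, 35, 27, 37, 9), (33, y, 23, 31, 23, 29), (33, y, 23, 31, 37, 9), (33, y, 25, 4, 23, 29), (33, y, 25, 4, 37, 9), (6, t, 22, 10, 22, 5), (6, t, 28, 27, 22, 5), (6, t, 34, 21, 22, 5), (6, t, 35, 27, 22, 5)}
Projecting to F, D, E, C: {(22, t, 5, 22), (22, t, 5, 28), (22, t, 5, 34), (22, t, 5, 35), (23, t, 29, 22), (23, t, 29, 28), (23, t, 29, 34), (23, t, 29, 35), (23, y, 29, 23), (23, y, 29, 25), (37, t, 9, 22), (37, t, 9, 28), (37, t, 9, 34), (37, t, 9, 35), (37, y, 9, 23), (37, y, 9, 25)}
Filtering on F >= C leaves {(22, t, 5, 22), (23, t, 29, 22), (23, y, 29, 23), (37, t, 9, 22), (37, t, 9, 28), (37, t, 9, 34), (37, t, 9, 35), (37, y, 9, 23), (37, y, 9, 25)}.
Projecting to F, E, C: {(22, 5, 22), (23, 29, 22), (23, 29, 23), (37, 9, 22), (37, 9, 23), (37, 9, 25), (37, 9, 28), (37, 9, 34), (37, 9, 35)}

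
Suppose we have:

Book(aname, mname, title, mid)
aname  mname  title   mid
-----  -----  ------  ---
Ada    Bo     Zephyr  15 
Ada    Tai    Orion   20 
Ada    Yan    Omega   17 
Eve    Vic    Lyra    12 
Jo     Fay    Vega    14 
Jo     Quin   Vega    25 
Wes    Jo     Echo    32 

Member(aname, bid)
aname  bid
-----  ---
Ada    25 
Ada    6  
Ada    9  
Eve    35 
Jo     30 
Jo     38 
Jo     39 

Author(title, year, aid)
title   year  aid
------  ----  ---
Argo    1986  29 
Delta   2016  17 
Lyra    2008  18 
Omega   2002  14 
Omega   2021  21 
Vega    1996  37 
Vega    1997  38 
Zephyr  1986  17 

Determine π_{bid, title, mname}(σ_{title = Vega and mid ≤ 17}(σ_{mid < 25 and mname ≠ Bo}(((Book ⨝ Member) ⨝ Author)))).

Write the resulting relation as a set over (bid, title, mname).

Joining Book and Member on aname yields {(Ada, Bo, Zephyr, 15, 25), (Ada, Bo, Zephyr, 15, 6), (Ada, Bo, Zephyr, 15, 9), (Ada, Tai, Orion, 20, 25), (Ada, Tai, Orion, 20, 6), (Ada, Tai, Orion, 20, 9), (Ada, Yan, Omega, 17, 25), (Ada, Yan, Omega, 17, 6), (Ada, Yan, Omega, 17, 9), (Eve, Vic, Lyra, 12, 35), (Jo, Fay, Vega, 14, 30), (Jo, Fay, Vega, 14, 38), (Jo, Fay, Vega, 14, 39), (Jo, Quin, Vega, 25, 30), (Jo, Quin, Vega, 25, 38), (Jo, Quin, Vega, 25, 39)}.
Joining (Book ⨝ Member) and Author on title yields {(Ada, Bo, Zephyr, 15, 25, 1986, 17), (Ada, Bo, Zephyr, 15, 6, 1986, 17), (Ada, Bo, Zephyr, 15, 9, 1986, 17), (Ada, Yan, Omega, 17, 25, 2002, 14), (Ada, Yan, Omega, 17, 25, 2021, 21), (Ada, Yan, Omega, 17, 6, 2002, 14), (Ada, Yan, Omega, 17, 6, 2021, 21), (Ada, Yan, Omega, 17, 9, 2002, 14), (Ada, Yan, Omega, 17, 9, 2021, 21), (Eve, Vic, Lyra, 12, 35, 2008, 18), (Jo, Fay, Vega, 14, 30, 1996, 37), (Jo, Fay, Vega, 14, 30, 1997, 38), (Jo, Fay, Vega, 14, 38, 1996, 37), (Jo, Fay, Vega, 14, 38, 1997, 38), (Jo, Fay, Vega, 14, 39, 1996, 37), (Jo, Fay, Vega, 14, 39, 1997, 38), (Jo, Quin, Vega, 25, 30, 1996, 37), (Jo, Quin, Vega, 25, 30, 1997, 38), (Jo, Quin, Vega, 25, 38, 1996, 37), (Jo, Quin, Vega, 25, 38, 1997, 38), (Jo, Quin, Vega, 25, 39, 1996, 37), (Jo, Quin, Vega, 25, 39, 1997, 38)}.
Apply σ_{mid < 25 and mname ≠ Bo}; surviving tuples: {(Ada, Yan, Omega, 17, 25, 2002, 14), (Ada, Yan, Omega, 17, 25, 2021, 21), (Ada, Yan, Omega, 17, 6, 2002, 14), (Ada, Yan, Omega, 17, 6, 2021, 21), (Ada, Yan, Omega, 17, 9, 2002, 14), (Ada, Yan, Omega, 17, 9, 2021, 21), (Eve, Vic, Lyra, 12, 35, 2008, 18), (Jo, Fay, Vega, 14, 30, 1996, 37), (Jo, Fay, Vega, 14, 30, 1997, 38), (Jo, Fay, Vega, 14, 38, 1996, 37), (Jo, Fay, Vega, 14, 38, 1997, 38), (Jo, Fay, Vega, 14, 39, 1996, 37), (Jo, Fay, Vega, 14, 39, 1997, 38)}
Apply σ_{title = Vega and mid ≤ 17}; surviving tuples: {(Jo, Fay, Vega, 14, 30, 1996, 37), (Jo, Fay, Vega, 14, 30, 1997, 38), (Jo, Fay, Vega, 14, 38, 1996, 37), (Jo, Fay, Vega, 14, 38, 1997, 38), (Jo, Fay, Vega, 14, 39, 1996, 37), (Jo, Fay, Vega, 14, 39, 1997, 38)}
Keep only column(s) bid, title, mname (3 duplicate(s) eliminated): {(30, Vega, Fay), (38, Vega, Fay), (39, Vega, Fay)}

{(30, Vega, Fay), (38, Vega, Fay), (39, Vega, Fay)}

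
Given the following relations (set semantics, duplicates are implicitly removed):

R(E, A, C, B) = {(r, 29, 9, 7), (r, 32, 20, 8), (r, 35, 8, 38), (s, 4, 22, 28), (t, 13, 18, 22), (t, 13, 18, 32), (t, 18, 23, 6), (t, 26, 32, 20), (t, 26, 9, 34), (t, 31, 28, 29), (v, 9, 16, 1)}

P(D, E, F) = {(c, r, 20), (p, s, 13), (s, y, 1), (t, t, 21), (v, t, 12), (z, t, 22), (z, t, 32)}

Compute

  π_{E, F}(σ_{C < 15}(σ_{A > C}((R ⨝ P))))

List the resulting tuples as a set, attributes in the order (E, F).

Natural join on E: {(r, 29, 9, 7, c, 20), (r, 32, 20, 8, c, 20), (r, 35, 8, 38, c, 20), (s, 4, 22, 28, p, 13), (t, 13, 18, 22, t, 21), (t, 13, 18, 22, v, 12), (t, 13, 18, 22, z, 22), (t, 13, 18, 22, z, 32), (t, 13, 18, 32, t, 21), (t, 13, 18, 32, v, 12), (t, 13, 18, 32, z, 22), (t, 13, 18, 32, z, 32), (t, 18, 23, 6, t, 21), (t, 18, 23, 6, v, 12), (t, 18, 23, 6, z, 22), (t, 18, 23, 6, z, 32), (t, 26, 32, 20, t, 21), (t, 26, 32, 20, v, 12), (t, 26, 32, 20, z, 22), (t, 26, 32, 20, z, 32), (t, 26, 9, 34, t, 21), (t, 26, 9, 34, v, 12), (t, 26, 9, 34, z, 22), (t, 26, 9, 34, z, 32), (t, 31, 28, 29, t, 21), (t, 31, 28, 29, v, 12), (t, 31, 28, 29, z, 22), (t, 31, 28, 29, z, 32)}
σ[A > C]: keep tuples satisfying A > C → {(r, 29, 9, 7, c, 20), (r, 32, 20, 8, c, 20), (r, 35, 8, 38, c, 20), (t, 26, 9, 34, t, 21), (t, 26, 9, 34, v, 12), (t, 26, 9, 34, z, 22), (t, 26, 9, 34, z, 32), (t, 31, 28, 29, t, 21), (t, 31, 28, 29, v, 12), (t, 31, 28, 29, z, 22), (t, 31, 28, 29, z, 32)}
σ[C < 15]: keep tuples satisfying C < 15 → {(r, 29, 9, 7, c, 20), (r, 35, 8, 38, c, 20), (t, 26, 9, 34, t, 21), (t, 26, 9, 34, v, 12), (t, 26, 9, 34, z, 22), (t, 26, 9, 34, z, 32)}
Keep only column(s) E, F (1 duplicate(s) eliminated): {(r, 20), (t, 12), (t, 21), (t, 22), (t, 32)}

{(r, 20), (t, 12), (t, 21), (t, 22), (t, 32)}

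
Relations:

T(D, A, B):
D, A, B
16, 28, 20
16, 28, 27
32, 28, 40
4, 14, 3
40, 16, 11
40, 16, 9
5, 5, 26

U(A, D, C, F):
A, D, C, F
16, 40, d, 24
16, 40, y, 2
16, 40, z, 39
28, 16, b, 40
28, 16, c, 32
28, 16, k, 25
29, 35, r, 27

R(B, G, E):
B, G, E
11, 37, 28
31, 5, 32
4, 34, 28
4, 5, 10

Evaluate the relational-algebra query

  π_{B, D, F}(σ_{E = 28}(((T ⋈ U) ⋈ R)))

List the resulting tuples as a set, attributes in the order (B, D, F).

Joining T and U on D, A yields {(16, 28, 20, b, 40), (16, 28, 20, c, 32), (16, 28, 20, k, 25), (16, 28, 27, b, 40), (16, 28, 27, c, 32), (16, 28, 27, k, 25), (40, 16, 11, d, 24), (40, 16, 11, y, 2), (40, 16, 11, z, 39), (40, 16, 9, d, 24), (40, 16, 9, y, 2), (40, 16, 9, z, 39)}.
Joining (T ⋈ U) and R on B yields {(40, 16, 11, d, 24, 37, 28), (40, 16, 11, y, 2, 37, 28), (40, 16, 11, z, 39, 37, 28)}.
Apply σ_{E = 28}; surviving tuples: {(40, 16, 11, d, 24, 37, 28), (40, 16, 11, y, 2, 37, 28), (40, 16, 11, z, 39, 37, 28)}
π_{B, D, F} gives {(11, 40, 2), (11, 40, 24), (11, 40, 39)}.

{(11, 40, 2), (11, 40, 24), (11, 40, 39)}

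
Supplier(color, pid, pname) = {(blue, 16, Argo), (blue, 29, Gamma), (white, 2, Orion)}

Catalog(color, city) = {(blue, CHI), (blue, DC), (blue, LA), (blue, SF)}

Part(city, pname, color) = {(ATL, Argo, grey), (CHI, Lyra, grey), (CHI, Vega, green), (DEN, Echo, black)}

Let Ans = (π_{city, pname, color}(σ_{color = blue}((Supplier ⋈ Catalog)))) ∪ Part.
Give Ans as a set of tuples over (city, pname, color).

Natural join on color: {(blue, 16, Argo, CHI), (blue, 16, Argo, DC), (blue, 16, Argo, LA), (blue, 16, Argo, SF), (blue, 29, Gamma, CHI), (blue, 29, Gamma, DC), (blue, 29, Gamma, LA), (blue, 29, Gamma, SF)}
Selection color = blue: {(blue, 16, Argo, CHI), (blue, 16, Argo, DC), (blue, 16, Argo, LA), (blue, 16, Argo, SF), (blue, 29, Gamma, CHI), (blue, 29, Gamma, DC), (blue, 29, Gamma, LA), (blue, 29, Gamma, SF)}
Projecting to city, pname, color: {(CHI, Argo, blue), (CHI, Gamma, blue), (DC, Argo, blue), (DC, Gamma, blue), (LA, Argo, blue), (LA, Gamma, blue), (SF, Argo, blue), (SF, Gamma, blue)}
Union: {(CHI, Argo, blue), (CHI, Gamma, blue), (DC, Argo, blue), (DC, Gamma, blue), (LA, Argo, blue), (LA, Gamma, blue), (SF, Argo, blue), (SF, Gamma, blue)} with {(ATL, Argo, grey), (CHI, Lyra, grey), (CHI, Vega, green), (DEN, Echo, black)} → {(ATL, Argo, grey), (CHI, Argo, blue), (CHI, Gamma, blue), (CHI, Lyra, grey), (CHI, Vega, green), (DC, Argo, blue), (DC, Gamma, blue), (DEN, Echo, black), (LA, Argo, blue), (LA, Gamma, blue), (SF, Argo, blue), (SF, Gamma, blue)}

{(ATL, Argo, grey), (CHI, Argo, blue), (CHI, Gamma, blue), (CHI, Lyra, grey), (CHI, Vega, green), (DC, Argo, blue), (DC, Gamma, blue), (DEN, Echo, black), (LA, Argo, blue), (LA, Gamma, blue), (SF, Argo, blue), (SF, Gamma, blue)}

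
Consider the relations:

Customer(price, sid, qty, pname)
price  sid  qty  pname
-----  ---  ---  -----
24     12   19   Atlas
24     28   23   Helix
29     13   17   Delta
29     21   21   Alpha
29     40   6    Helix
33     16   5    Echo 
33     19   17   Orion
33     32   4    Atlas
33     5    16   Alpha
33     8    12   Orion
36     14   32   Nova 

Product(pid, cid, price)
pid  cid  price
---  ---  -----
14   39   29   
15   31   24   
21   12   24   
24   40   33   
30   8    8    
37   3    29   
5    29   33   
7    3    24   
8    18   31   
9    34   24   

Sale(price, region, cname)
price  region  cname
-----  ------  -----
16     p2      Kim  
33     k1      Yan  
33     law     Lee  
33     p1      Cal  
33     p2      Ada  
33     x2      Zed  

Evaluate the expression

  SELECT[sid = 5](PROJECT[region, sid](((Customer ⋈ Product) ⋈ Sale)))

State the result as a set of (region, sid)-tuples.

{(k1, 5), (law, 5), (p1, 5), (p2, 5), (x2, 5)}

Customer ⋈ Product (natural join on price): {(24, 12, 19, Atlas, 15, 31), (24, 12, 19, Atlas, 21, 12), (24, 12, 19, Atlas, 7, 3), (24, 12, 19, Atlas, 9, 34), (24, 28, 23, Helix, 15, 31), (24, 28, 23, Helix, 21, 12), (24, 28, 23, Helix, 7, 3), (24, 28, 23, Helix, 9, 34), (29, 13, 17, Delta, 14, 39), (29, 13, 17, Delta, 37, 3), (29, 21, 21, Alpha, 14, 39), (29, 21, 21, Alpha, 37, 3), (29, 40, 6, Helix, 14, 39), (29, 40, 6, Helix, 37, 3), (33, 16, 5, Echo, 24, 40), (33, 16, 5, Echo, 5, 29), (33, 19, 17, Orion, 24, 40), (33, 19, 17, Orion, 5, 29), (33, 32, 4, Atlas, 24, 40), (33, 32, 4, Atlas, 5, 29), (33, 5, 16, Alpha, 24, 40), (33, 5, 16, Alpha, 5, 29), (33, 8, 12, Orion, 24, 40), (33, 8, 12, Orion, 5, 29)}
(Customer ⋈ Product) ⋈ Sale (natural join on price): {(33, 16, 5, Echo, 24, 40, k1, Yan), (33, 16, 5, Echo, 24, 40, law, Lee), (33, 16, 5, Echo, 24, 40, p1, Cal), (33, 16, 5, Echo, 24, 40, p2, Ada), (33, 16, 5, Echo, 24, 40, x2, Zed), (33, 16, 5, Echo, 5, 29, k1, Yan), (33, 16, 5, Echo, 5, 29, law, Lee), (33, 16, 5, Echo, 5, 29, p1, Cal), (33, 16, 5, Echo, 5, 29, p2, Ada), (33, 16, 5, Echo, 5, 29, x2, Zed), (33, 19, 17, Orion, 24, 40, k1, Yan), (33, 19, 17, Orion, 24, 40, law, Lee), (33, 19, 17, Orion, 24, 40, p1, Cal), (33, 19, 17, Orion, 24, 40, p2, Ada), (33, 19, 17, Orion, 24, 40, x2, Zed), (33, 19, 17, Orion, 5, 29, k1, Yan), (33, 19, 17, Orion, 5, 29, law, Lee), (33, 19, 17, Orion, 5, 29, p1, Cal), (33, 19, 17, Orion, 5, 29, p2, Ada), (33, 19, 17, Orion, 5, 29, x2, Zed), (33, 32, 4, Atlas, 24, 40, k1, Yan), (33, 32, 4, Atlas, 24, 40, law, Lee), (33, 32, 4, Atlas, 24, 40, p1, Cal), (33, 32, 4, Atlas, 24, 40, p2, Ada), (33, 32, 4, Atlas, 24, 40, x2, Zed), (33, 32, 4, Atlas, 5, 29, k1, Yan), (33, 32, 4, Atlas, 5, 29, law, Lee), (33, 32, 4, Atlas, 5, 29, p1, Cal), (33, 32, 4, Atlas, 5, 29, p2, Ada), (33, 32, 4, Atlas, 5, 29, x2, Zed), (33, 5, 16, Alpha, 24, 40, k1, Yan), (33, 5, 16, Alpha, 24, 40, law, Lee), (33, 5, 16, Alpha, 24, 40, p1, Cal), (33, 5, 16, Alpha, 24, 40, p2, Ada), (33, 5, 16, Alpha, 24, 40, x2, Zed), (33, 5, 16, Alpha, 5, 29, k1, Yan), (33, 5, 16, Alpha, 5, 29, law, Lee), (33, 5, 16, Alpha, 5, 29, p1, Cal), (33, 5, 16, Alpha, 5, 29, p2, Ada), (33, 5, 16, Alpha, 5, 29, x2, Zed), (33, 8, 12, Orion, 24, 40, k1, Yan), (33, 8, 12, Orion, 24, 40, law, Lee), (33, 8, 12, Orion, 24, 40, p1, Cal), (33, 8, 12, Orion, 24, 40, p2, Ada), (33, 8, 12, Orion, 24, 40, x2, Zed), (33, 8, 12, Orion, 5, 29, k1, Yan), (33, 8, 12, Orion, 5, 29, law, Lee), (33, 8, 12, Orion, 5, 29, p1, Cal), (33, 8, 12, Orion, 5, 29, p2, Ada), (33, 8, 12, Orion, 5, 29, x2, Zed)}
Projecting to region, sid (25 duplicate(s) eliminated): {(k1, 16), (k1, 19), (k1, 32), (k1, 5), (k1, 8), (law, 16), (law, 19), (law, 32), (law, 5), (law, 8), (p1, 16), (p1, 19), (p1, 32), (p1, 5), (p1, 8), (p2, 16), (p2, 19), (p2, 32), (p2, 5), (p2, 8), (x2, 16), (x2, 19), (x2, 32), (x2, 5), (x2, 8)}
Filtering on sid = 5 leaves {(k1, 5), (law, 5), (p1, 5), (p2, 5), (x2, 5)}.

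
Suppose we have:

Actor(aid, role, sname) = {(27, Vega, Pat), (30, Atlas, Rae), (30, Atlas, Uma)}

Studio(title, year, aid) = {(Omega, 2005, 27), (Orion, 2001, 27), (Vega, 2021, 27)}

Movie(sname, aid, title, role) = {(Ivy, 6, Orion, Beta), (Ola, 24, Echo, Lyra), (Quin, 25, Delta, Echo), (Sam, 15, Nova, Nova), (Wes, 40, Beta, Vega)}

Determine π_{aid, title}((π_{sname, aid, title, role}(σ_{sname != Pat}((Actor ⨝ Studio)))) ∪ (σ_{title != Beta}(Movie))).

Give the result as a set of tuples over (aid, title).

Joining Actor and Studio on aid yields {(27, Vega, Pat, Omega, 2005), (27, Vega, Pat, Orion, 2001), (27, Vega, Pat, Vega, 2021)}.
σ[sname != Pat]: keep tuples satisfying sname != Pat → {}
Keep only column(s) sname, aid, title, role: {}
σ[title != Beta]: keep tuples satisfying title != Beta → {(Ivy, 6, Orion, Beta), (Ola, 24, Echo, Lyra), (Quin, 25, Delta, Echo), (Sam, 15, Nova, Nova)}
Taking the union: {(Ivy, 6, Orion, Beta), (Ola, 24, Echo, Lyra), (Quin, 25, Delta, Echo), (Sam, 15, Nova, Nova)}
Keep only column(s) aid, title: {(15, Nova), (24, Echo), (25, Delta), (6, Orion)}

{(15, Nova), (24, Echo), (25, Delta), (6, Orion)}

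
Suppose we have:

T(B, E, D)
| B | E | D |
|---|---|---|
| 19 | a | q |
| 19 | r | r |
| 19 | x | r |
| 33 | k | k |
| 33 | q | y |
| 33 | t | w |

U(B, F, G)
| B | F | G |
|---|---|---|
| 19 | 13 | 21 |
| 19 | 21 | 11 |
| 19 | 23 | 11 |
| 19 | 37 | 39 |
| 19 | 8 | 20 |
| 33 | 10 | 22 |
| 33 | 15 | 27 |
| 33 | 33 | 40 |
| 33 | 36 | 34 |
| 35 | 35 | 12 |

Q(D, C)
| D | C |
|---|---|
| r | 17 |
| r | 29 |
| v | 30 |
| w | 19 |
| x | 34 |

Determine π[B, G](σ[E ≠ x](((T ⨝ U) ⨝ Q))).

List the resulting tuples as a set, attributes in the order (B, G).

{(19, 11), (19, 20), (19, 21), (19, 39), (33, 22), (33, 27), (33, 34), (33, 40)}

Natural join on B: {(19, a, q, 13, 21), (19, a, q, 21, 11), (19, a, q, 23, 11), (19, a, q, 37, 39), (19, a, q, 8, 20), (19, r, r, 13, 21), (19, r, r, 21, 11), (19, r, r, 23, 11), (19, r, r, 37, 39), (19, r, r, 8, 20), (19, x, r, 13, 21), (19, x, r, 21, 11), (19, x, r, 23, 11), (19, x, r, 37, 39), (19, x, r, 8, 20), (33, k, k, 10, 22), (33, k, k, 15, 27), (33, k, k, 33, 40), (33, k, k, 36, 34), (33, q, y, 10, 22), (33, q, y, 15, 27), (33, q, y, 33, 40), (33, q, y, 36, 34), (33, t, w, 10, 22), (33, t, w, 15, 27), (33, t, w, 33, 40), (33, t, w, 36, 34)}
Natural join on D: {(19, r, r, 13, 21, 17), (19, r, r, 13, 21, 29), (19, r, r, 21, 11, 17), (19, r, r, 21, 11, 29), (19, r, r, 23, 11, 17), (19, r, r, 23, 11, 29), (19, r, r, 37, 39, 17), (19, r, r, 37, 39, 29), (19, r, r, 8, 20, 17), (19, r, r, 8, 20, 29), (19, x, r, 13, 21, 17), (19, x, r, 13, 21, 29), (19, x, r, 21, 11, 17), (19, x, r, 21, 11, 29), (19, x, r, 23, 11, 17), (19, x, r, 23, 11, 29), (19, x, r, 37, 39, 17), (19, x, r, 37, 39, 29), (19, x, r, 8, 20, 17), (19, x, r, 8, 20, 29), (33, t, w, 10, 22, 19), (33, t, w, 15, 27, 19), (33, t, w, 33, 40, 19), (33, t, w, 36, 34, 19)}
Selection E ≠ x: {(19, r, r, 13, 21, 17), (19, r, r, 13, 21, 29), (19, r, r, 21, 11, 17), (19, r, r, 21, 11, 29), (19, r, r, 23, 11, 17), (19, r, r, 23, 11, 29), (19, r, r, 37, 39, 17), (19, r, r, 37, 39, 29), (19, r, r, 8, 20, 17), (19, r, r, 8, 20, 29), (33, t, w, 10, 22, 19), (33, t, w, 15, 27, 19), (33, t, w, 33, 40, 19), (33, t, w, 36, 34, 19)}
Keep only column(s) B, G (6 duplicate(s) eliminated): {(19, 11), (19, 20), (19, 21), (19, 39), (33, 22), (33, 27), (33, 34), (33, 40)}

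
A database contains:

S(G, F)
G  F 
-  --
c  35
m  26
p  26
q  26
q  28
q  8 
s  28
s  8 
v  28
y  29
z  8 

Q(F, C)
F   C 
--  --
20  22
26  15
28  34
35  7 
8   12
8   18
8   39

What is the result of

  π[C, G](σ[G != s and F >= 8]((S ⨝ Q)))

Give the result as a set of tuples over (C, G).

S ⋈ Q (natural join on F): {(c, 35, 7), (m, 26, 15), (p, 26, 15), (q, 26, 15), (q, 28, 34), (q, 8, 12), (q, 8, 18), (q, 8, 39), (s, 28, 34), (s, 8, 12), (s, 8, 18), (s, 8, 39), (v, 28, 34), (z, 8, 12), (z, 8, 18), (z, 8, 39)}
Filtering on G != s and F >= 8 leaves {(c, 35, 7), (m, 26, 15), (p, 26, 15), (q, 26, 15), (q, 28, 34), (q, 8, 12), (q, 8, 18), (q, 8, 39), (v, 28, 34), (z, 8, 12), (z, 8, 18), (z, 8, 39)}.
Projecting to C, G: {(12, q), (12, z), (15, m), (15, p), (15, q), (18, q), (18, z), (34, q), (34, v), (39, q), (39, z), (7, c)}

{(12, q), (12, z), (15, m), (15, p), (15, q), (18, q), (18, z), (34, q), (34, v), (39, q), (39, z), (7, c)}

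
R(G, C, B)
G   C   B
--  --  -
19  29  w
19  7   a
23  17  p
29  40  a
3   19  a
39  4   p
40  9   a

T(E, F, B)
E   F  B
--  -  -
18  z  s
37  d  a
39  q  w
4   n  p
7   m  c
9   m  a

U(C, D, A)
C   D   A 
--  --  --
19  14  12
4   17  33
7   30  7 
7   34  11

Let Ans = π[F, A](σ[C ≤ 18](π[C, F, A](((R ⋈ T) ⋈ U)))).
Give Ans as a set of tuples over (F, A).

{(d, 11), (d, 7), (m, 11), (m, 7), (n, 33)}

Natural join on B: {(19, 29, w, 39, q), (19, 7, a, 37, d), (19, 7, a, 9, m), (23, 17, p, 4, n), (29, 40, a, 37, d), (29, 40, a, 9, m), (3, 19, a, 37, d), (3, 19, a, 9, m), (39, 4, p, 4, n), (40, 9, a, 37, d), (40, 9, a, 9, m)}
Natural join on C: {(19, 7, a, 37, d, 30, 7), (19, 7, a, 37, d, 34, 11), (19, 7, a, 9, m, 30, 7), (19, 7, a, 9, m, 34, 11), (3, 19, a, 37, d, 14, 12), (3, 19, a, 9, m, 14, 12), (39, 4, p, 4, n, 17, 33)}
Keep only column(s) C, F, A: {(19, d, 12), (19, m, 12), (4, n, 33), (7, d, 11), (7, d, 7), (7, m, 11), (7, m, 7)}
Selection C ≤ 18: {(4, n, 33), (7, d, 11), (7, d, 7), (7, m, 11), (7, m, 7)}
Keep only column(s) F, A: {(d, 11), (d, 7), (m, 11), (m, 7), (n, 33)}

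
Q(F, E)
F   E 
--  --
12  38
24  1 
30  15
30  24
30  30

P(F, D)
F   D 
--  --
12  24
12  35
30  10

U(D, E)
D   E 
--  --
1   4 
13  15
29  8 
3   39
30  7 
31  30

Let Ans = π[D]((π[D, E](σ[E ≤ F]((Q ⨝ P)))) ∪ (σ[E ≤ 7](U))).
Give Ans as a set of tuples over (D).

{1, 10, 30}

Q ⋈ P (natural join on F): {(12, 38, 24), (12, 38, 35), (30, 15, 10), (30, 24, 10), (30, 30, 10)}
Apply σ_{E ≤ F}; surviving tuples: {(30, 15, 10), (30, 24, 10), (30, 30, 10)}
Projecting to D, E: {(10, 15), (10, 24), (10, 30)}
Apply σ_{E ≤ 7}; surviving tuples: {(1, 4), (30, 7)}
Union: {(10, 15), (10, 24), (10, 30)} with {(1, 4), (30, 7)} → {(1, 4), (10, 15), (10, 24), (10, 30), (30, 7)}
Projecting to D (2 duplicate(s) eliminated): {1, 10, 30}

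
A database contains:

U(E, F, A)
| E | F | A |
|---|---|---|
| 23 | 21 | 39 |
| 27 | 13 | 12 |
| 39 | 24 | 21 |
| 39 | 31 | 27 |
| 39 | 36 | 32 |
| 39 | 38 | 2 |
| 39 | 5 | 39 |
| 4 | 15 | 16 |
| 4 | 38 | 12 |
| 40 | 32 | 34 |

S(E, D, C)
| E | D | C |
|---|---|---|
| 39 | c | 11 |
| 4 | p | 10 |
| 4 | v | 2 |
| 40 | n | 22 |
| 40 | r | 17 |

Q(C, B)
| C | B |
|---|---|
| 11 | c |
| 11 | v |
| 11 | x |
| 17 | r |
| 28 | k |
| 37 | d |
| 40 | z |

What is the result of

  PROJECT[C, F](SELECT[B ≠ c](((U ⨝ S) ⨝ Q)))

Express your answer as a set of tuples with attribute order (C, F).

{(11, 24), (11, 31), (11, 36), (11, 38), (11, 5), (17, 32)}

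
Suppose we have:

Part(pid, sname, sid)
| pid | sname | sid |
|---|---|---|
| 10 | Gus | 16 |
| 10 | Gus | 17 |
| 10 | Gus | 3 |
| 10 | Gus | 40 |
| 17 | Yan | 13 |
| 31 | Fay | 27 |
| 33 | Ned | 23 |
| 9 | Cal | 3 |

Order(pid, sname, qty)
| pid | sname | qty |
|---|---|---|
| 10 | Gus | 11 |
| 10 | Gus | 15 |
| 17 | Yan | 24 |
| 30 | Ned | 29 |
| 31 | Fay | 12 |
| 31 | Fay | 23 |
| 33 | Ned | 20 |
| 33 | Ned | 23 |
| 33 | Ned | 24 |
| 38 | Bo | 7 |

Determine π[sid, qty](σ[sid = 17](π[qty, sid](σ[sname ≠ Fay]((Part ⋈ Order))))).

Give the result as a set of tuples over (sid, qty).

{(17, 11), (17, 15)}

Part ⋈ Order (natural join on pid, sname): {(10, Gus, 16, 11), (10, Gus, 16, 15), (10, Gus, 17, 11), (10, Gus, 17, 15), (10, Gus, 3, 11), (10, Gus, 3, 15), (10, Gus, 40, 11), (10, Gus, 40, 15), (17, Yan, 13, 24), (31, Fay, 27, 12), (31, Fay, 27, 23), (33, Ned, 23, 20), (33, Ned, 23, 23), (33, Ned, 23, 24)}
Filtering on sname ≠ Fay leaves {(10, Gus, 16, 11), (10, Gus, 16, 15), (10, Gus, 17, 11), (10, Gus, 17, 15), (10, Gus, 3, 11), (10, Gus, 3, 15), (10, Gus, 40, 11), (10, Gus, 40, 15), (17, Yan, 13, 24), (33, Ned, 23, 20), (33, Ned, 23, 23), (33, Ned, 23, 24)}.
π_{qty, sid} gives {(11, 16), (11, 17), (11, 3), (11, 40), (15, 16), (15, 17), (15, 3), (15, 40), (20, 23), (23, 23), (24, 13), (24, 23)}.
Filtering on sid = 17 leaves {(11, 17), (15, 17)}.
π_{sid, qty} gives {(17, 11), (17, 15)}.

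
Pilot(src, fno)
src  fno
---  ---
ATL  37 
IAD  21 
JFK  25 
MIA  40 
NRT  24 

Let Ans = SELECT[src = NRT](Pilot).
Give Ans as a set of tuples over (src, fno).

{(NRT, 24)}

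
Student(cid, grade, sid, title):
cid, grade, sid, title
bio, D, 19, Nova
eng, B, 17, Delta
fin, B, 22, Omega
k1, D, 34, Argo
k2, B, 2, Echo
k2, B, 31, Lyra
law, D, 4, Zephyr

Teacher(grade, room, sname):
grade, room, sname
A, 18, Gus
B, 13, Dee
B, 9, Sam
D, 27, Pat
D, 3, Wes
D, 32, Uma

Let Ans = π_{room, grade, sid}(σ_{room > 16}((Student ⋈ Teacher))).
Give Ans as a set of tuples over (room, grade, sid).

Joining Student and Teacher on grade yields {(bio, D, 19, Nova, 27, Pat), (bio, D, 19, Nova, 3, Wes), (bio, D, 19, Nova, 32, Uma), (eng, B, 17, Delta, 13, Dee), (eng, B, 17, Delta, 9, Sam), (fin, B, 22, Omega, 13, Dee), (fin, B, 22, Omega, 9, Sam), (k1, D, 34, Argo, 27, Pat), (k1, D, 34, Argo, 3, Wes), (k1, D, 34, Argo, 32, Uma), (k2, B, 2, Echo, 13, Dee), (k2, B, 2, Echo, 9, Sam), (k2, B, 31, Lyra, 13, Dee), (k2, B, 31, Lyra, 9, Sam), (law, D, 4, Zephyr, 27, Pat), (law, D, 4, Zephyr, 3, Wes), (law, D, 4, Zephyr, 32, Uma)}.
Selection room > 16: {(bio, D, 19, Nova, 27, Pat), (bio, D, 19, Nova, 32, Uma), (k1, D, 34, Argo, 27, Pat), (k1, D, 34, Argo, 32, Uma), (law, D, 4, Zephyr, 27, Pat), (law, D, 4, Zephyr, 32, Uma)}
Keep only column(s) room, grade, sid: {(27, D, 19), (27, D, 34), (27, D, 4), (32, D, 19), (32, D, 34), (32, D, 4)}

{(27, D, 19), (27, D, 34), (27, D, 4), (32, D, 19), (32, D, 34), (32, D, 4)}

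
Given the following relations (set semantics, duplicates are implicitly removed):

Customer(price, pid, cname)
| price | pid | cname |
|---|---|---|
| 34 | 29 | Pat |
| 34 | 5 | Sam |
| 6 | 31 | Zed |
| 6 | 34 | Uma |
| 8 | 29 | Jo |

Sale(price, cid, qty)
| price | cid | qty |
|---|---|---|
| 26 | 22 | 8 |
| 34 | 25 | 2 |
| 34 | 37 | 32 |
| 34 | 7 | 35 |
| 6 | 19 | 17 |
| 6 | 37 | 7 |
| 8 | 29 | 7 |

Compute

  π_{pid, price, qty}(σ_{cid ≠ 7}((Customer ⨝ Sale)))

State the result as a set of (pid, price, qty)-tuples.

{(29, 34, 2), (29, 34, 32), (29, 8, 7), (31, 6, 17), (31, 6, 7), (34, 6, 17), (34, 6, 7), (5, 34, 2), (5, 34, 32)}

Joining Customer and Sale on price yields {(34, 29, Pat, 25, 2), (34, 29, Pat, 37, 32), (34, 29, Pat, 7, 35), (34, 5, Sam, 25, 2), (34, 5, Sam, 37, 32), (34, 5, Sam, 7, 35), (6, 31, Zed, 19, 17), (6, 31, Zed, 37, 7), (6, 34, Uma, 19, 17), (6, 34, Uma, 37, 7), (8, 29, Jo, 29, 7)}.
σ[cid ≠ 7]: keep tuples satisfying cid ≠ 7 → {(34, 29, Pat, 25, 2), (34, 29, Pat, 37, 32), (34, 5, Sam, 25, 2), (34, 5, Sam, 37, 32), (6, 31, Zed, 19, 17), (6, 31, Zed, 37, 7), (6, 34, Uma, 19, 17), (6, 34, Uma, 37, 7), (8, 29, Jo, 29, 7)}
Keep only column(s) pid, price, qty: {(29, 34, 2), (29, 34, 32), (29, 8, 7), (31, 6, 17), (31, 6, 7), (34, 6, 17), (34, 6, 7), (5, 34, 2), (5, 34, 32)}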